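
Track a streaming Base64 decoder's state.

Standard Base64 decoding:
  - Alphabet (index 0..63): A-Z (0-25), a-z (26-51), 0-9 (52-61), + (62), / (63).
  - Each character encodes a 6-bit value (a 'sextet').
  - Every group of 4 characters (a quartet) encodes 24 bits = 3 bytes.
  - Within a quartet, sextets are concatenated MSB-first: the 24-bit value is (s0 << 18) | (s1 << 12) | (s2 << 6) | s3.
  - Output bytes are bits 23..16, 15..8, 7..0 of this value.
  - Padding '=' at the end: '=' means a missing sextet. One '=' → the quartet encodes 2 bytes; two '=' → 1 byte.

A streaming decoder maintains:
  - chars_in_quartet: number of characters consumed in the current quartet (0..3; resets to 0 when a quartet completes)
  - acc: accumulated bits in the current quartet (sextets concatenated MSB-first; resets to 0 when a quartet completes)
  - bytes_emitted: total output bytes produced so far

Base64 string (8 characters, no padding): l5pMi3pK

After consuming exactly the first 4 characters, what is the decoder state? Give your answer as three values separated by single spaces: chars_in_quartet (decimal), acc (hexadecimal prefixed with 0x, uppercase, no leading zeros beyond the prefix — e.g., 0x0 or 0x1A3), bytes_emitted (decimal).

Answer: 0 0x0 3

Derivation:
After char 0 ('l'=37): chars_in_quartet=1 acc=0x25 bytes_emitted=0
After char 1 ('5'=57): chars_in_quartet=2 acc=0x979 bytes_emitted=0
After char 2 ('p'=41): chars_in_quartet=3 acc=0x25E69 bytes_emitted=0
After char 3 ('M'=12): chars_in_quartet=4 acc=0x979A4C -> emit 97 9A 4C, reset; bytes_emitted=3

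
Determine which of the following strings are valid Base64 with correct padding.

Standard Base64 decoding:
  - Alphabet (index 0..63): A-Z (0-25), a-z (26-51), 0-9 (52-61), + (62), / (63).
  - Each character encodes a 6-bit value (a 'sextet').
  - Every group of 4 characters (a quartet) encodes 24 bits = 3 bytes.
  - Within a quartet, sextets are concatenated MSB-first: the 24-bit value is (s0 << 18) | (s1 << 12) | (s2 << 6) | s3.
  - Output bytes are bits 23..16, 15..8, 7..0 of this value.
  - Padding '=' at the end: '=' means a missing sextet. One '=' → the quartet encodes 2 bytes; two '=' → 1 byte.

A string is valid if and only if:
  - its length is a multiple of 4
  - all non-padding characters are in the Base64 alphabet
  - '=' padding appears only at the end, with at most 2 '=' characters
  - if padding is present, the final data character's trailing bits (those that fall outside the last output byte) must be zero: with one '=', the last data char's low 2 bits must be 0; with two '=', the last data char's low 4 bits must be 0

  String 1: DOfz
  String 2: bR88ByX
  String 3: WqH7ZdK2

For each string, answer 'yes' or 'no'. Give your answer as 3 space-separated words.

Answer: yes no yes

Derivation:
String 1: 'DOfz' → valid
String 2: 'bR88ByX' → invalid (len=7 not mult of 4)
String 3: 'WqH7ZdK2' → valid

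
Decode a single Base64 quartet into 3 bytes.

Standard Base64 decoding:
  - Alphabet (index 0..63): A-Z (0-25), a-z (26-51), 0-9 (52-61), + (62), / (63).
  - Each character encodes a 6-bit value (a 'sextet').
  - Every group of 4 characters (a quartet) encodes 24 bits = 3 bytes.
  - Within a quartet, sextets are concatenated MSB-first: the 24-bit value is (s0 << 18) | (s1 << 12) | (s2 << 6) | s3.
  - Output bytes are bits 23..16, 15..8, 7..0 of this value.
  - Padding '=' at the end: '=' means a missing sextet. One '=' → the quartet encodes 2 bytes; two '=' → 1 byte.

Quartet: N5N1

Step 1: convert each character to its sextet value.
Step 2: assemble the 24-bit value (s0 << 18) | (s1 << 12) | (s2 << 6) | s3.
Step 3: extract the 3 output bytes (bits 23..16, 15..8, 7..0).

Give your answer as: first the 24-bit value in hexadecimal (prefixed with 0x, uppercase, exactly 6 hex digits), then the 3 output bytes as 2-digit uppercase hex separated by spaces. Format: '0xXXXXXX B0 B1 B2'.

Sextets: N=13, 5=57, N=13, 1=53
24-bit: (13<<18) | (57<<12) | (13<<6) | 53
      = 0x340000 | 0x039000 | 0x000340 | 0x000035
      = 0x379375
Bytes: (v>>16)&0xFF=37, (v>>8)&0xFF=93, v&0xFF=75

Answer: 0x379375 37 93 75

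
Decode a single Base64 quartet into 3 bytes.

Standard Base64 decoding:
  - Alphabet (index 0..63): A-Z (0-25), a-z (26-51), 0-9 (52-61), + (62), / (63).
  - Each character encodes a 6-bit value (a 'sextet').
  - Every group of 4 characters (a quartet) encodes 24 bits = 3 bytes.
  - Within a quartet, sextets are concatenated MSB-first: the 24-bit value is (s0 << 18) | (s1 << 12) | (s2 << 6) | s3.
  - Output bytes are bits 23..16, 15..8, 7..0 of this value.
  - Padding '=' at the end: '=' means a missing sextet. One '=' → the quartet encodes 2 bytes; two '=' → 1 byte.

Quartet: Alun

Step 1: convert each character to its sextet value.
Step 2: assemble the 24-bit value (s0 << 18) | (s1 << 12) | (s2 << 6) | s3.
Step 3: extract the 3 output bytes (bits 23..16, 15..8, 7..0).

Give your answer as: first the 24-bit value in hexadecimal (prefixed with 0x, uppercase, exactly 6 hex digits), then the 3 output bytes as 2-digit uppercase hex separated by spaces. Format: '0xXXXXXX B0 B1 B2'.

Sextets: A=0, l=37, u=46, n=39
24-bit: (0<<18) | (37<<12) | (46<<6) | 39
      = 0x000000 | 0x025000 | 0x000B80 | 0x000027
      = 0x025BA7
Bytes: (v>>16)&0xFF=02, (v>>8)&0xFF=5B, v&0xFF=A7

Answer: 0x025BA7 02 5B A7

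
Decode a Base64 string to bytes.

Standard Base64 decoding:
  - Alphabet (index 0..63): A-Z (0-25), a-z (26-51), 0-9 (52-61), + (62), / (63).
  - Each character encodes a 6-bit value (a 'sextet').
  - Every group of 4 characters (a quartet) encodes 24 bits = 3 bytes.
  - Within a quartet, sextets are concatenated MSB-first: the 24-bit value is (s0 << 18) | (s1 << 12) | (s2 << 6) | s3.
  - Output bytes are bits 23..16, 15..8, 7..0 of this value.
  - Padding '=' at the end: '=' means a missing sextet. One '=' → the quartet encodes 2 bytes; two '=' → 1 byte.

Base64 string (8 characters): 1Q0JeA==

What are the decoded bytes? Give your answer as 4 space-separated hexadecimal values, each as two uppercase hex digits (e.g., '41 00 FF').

Answer: D5 0D 09 78

Derivation:
After char 0 ('1'=53): chars_in_quartet=1 acc=0x35 bytes_emitted=0
After char 1 ('Q'=16): chars_in_quartet=2 acc=0xD50 bytes_emitted=0
After char 2 ('0'=52): chars_in_quartet=3 acc=0x35434 bytes_emitted=0
After char 3 ('J'=9): chars_in_quartet=4 acc=0xD50D09 -> emit D5 0D 09, reset; bytes_emitted=3
After char 4 ('e'=30): chars_in_quartet=1 acc=0x1E bytes_emitted=3
After char 5 ('A'=0): chars_in_quartet=2 acc=0x780 bytes_emitted=3
Padding '==': partial quartet acc=0x780 -> emit 78; bytes_emitted=4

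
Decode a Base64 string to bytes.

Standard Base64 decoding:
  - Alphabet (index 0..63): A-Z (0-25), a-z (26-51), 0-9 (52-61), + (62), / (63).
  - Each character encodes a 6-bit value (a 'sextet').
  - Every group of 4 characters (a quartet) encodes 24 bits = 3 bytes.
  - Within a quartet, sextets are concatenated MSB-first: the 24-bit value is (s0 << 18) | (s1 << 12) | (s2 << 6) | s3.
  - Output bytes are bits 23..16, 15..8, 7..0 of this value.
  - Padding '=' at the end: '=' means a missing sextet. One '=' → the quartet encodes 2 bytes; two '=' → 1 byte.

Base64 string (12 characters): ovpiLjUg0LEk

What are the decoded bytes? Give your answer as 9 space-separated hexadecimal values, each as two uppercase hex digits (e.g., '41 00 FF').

After char 0 ('o'=40): chars_in_quartet=1 acc=0x28 bytes_emitted=0
After char 1 ('v'=47): chars_in_quartet=2 acc=0xA2F bytes_emitted=0
After char 2 ('p'=41): chars_in_quartet=3 acc=0x28BE9 bytes_emitted=0
After char 3 ('i'=34): chars_in_quartet=4 acc=0xA2FA62 -> emit A2 FA 62, reset; bytes_emitted=3
After char 4 ('L'=11): chars_in_quartet=1 acc=0xB bytes_emitted=3
After char 5 ('j'=35): chars_in_quartet=2 acc=0x2E3 bytes_emitted=3
After char 6 ('U'=20): chars_in_quartet=3 acc=0xB8D4 bytes_emitted=3
After char 7 ('g'=32): chars_in_quartet=4 acc=0x2E3520 -> emit 2E 35 20, reset; bytes_emitted=6
After char 8 ('0'=52): chars_in_quartet=1 acc=0x34 bytes_emitted=6
After char 9 ('L'=11): chars_in_quartet=2 acc=0xD0B bytes_emitted=6
After char 10 ('E'=4): chars_in_quartet=3 acc=0x342C4 bytes_emitted=6
After char 11 ('k'=36): chars_in_quartet=4 acc=0xD0B124 -> emit D0 B1 24, reset; bytes_emitted=9

Answer: A2 FA 62 2E 35 20 D0 B1 24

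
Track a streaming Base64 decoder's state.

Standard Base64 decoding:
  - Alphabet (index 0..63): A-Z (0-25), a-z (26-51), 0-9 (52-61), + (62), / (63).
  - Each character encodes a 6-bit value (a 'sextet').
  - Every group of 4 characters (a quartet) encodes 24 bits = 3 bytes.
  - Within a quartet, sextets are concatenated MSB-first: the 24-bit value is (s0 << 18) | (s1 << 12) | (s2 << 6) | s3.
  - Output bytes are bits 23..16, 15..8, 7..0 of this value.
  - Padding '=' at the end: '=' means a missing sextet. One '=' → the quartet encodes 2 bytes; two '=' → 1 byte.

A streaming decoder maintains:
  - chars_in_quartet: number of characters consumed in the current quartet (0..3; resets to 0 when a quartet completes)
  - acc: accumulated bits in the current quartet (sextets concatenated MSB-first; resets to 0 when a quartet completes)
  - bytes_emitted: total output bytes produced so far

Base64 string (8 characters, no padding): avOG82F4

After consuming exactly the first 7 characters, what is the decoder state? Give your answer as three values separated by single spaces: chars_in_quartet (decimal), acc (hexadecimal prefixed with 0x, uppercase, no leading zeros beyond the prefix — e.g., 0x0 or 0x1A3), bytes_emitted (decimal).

Answer: 3 0x3CD85 3

Derivation:
After char 0 ('a'=26): chars_in_quartet=1 acc=0x1A bytes_emitted=0
After char 1 ('v'=47): chars_in_quartet=2 acc=0x6AF bytes_emitted=0
After char 2 ('O'=14): chars_in_quartet=3 acc=0x1ABCE bytes_emitted=0
After char 3 ('G'=6): chars_in_quartet=4 acc=0x6AF386 -> emit 6A F3 86, reset; bytes_emitted=3
After char 4 ('8'=60): chars_in_quartet=1 acc=0x3C bytes_emitted=3
After char 5 ('2'=54): chars_in_quartet=2 acc=0xF36 bytes_emitted=3
After char 6 ('F'=5): chars_in_quartet=3 acc=0x3CD85 bytes_emitted=3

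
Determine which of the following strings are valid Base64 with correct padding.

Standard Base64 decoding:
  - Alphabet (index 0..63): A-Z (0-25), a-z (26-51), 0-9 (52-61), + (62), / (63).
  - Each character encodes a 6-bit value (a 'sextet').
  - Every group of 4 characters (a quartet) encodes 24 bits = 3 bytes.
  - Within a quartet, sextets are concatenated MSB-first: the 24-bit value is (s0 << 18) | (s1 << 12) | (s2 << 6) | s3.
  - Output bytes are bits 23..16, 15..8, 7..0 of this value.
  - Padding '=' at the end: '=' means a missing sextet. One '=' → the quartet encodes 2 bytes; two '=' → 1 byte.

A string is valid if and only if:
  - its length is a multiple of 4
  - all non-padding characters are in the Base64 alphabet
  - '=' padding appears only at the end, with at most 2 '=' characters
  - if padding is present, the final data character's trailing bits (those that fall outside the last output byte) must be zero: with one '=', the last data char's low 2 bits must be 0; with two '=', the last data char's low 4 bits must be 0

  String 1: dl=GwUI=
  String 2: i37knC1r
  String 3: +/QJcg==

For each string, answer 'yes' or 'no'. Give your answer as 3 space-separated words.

String 1: 'dl=GwUI=' → invalid (bad char(s): ['=']; '=' in middle)
String 2: 'i37knC1r' → valid
String 3: '+/QJcg==' → valid

Answer: no yes yes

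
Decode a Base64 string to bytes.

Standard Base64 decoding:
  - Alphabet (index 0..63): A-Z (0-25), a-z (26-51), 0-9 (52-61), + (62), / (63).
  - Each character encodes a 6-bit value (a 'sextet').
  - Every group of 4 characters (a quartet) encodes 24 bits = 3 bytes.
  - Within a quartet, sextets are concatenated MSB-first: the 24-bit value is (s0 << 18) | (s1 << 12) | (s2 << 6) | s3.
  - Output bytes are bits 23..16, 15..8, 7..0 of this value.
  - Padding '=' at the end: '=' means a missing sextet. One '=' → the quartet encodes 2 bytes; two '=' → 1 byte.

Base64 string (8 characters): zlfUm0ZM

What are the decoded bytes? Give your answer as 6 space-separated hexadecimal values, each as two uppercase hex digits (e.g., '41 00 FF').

After char 0 ('z'=51): chars_in_quartet=1 acc=0x33 bytes_emitted=0
After char 1 ('l'=37): chars_in_quartet=2 acc=0xCE5 bytes_emitted=0
After char 2 ('f'=31): chars_in_quartet=3 acc=0x3395F bytes_emitted=0
After char 3 ('U'=20): chars_in_quartet=4 acc=0xCE57D4 -> emit CE 57 D4, reset; bytes_emitted=3
After char 4 ('m'=38): chars_in_quartet=1 acc=0x26 bytes_emitted=3
After char 5 ('0'=52): chars_in_quartet=2 acc=0x9B4 bytes_emitted=3
After char 6 ('Z'=25): chars_in_quartet=3 acc=0x26D19 bytes_emitted=3
After char 7 ('M'=12): chars_in_quartet=4 acc=0x9B464C -> emit 9B 46 4C, reset; bytes_emitted=6

Answer: CE 57 D4 9B 46 4C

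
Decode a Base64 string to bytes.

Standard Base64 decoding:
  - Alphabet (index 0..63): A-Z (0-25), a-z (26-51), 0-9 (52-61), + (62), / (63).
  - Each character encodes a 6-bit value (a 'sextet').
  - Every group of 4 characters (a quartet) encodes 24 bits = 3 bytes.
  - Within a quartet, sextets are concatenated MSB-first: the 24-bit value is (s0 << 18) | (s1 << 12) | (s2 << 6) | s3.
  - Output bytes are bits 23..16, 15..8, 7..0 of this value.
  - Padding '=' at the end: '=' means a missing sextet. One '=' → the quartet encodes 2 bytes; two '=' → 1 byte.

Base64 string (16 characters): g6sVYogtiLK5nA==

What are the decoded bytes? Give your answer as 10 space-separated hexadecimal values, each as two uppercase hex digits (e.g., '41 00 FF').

After char 0 ('g'=32): chars_in_quartet=1 acc=0x20 bytes_emitted=0
After char 1 ('6'=58): chars_in_quartet=2 acc=0x83A bytes_emitted=0
After char 2 ('s'=44): chars_in_quartet=3 acc=0x20EAC bytes_emitted=0
After char 3 ('V'=21): chars_in_quartet=4 acc=0x83AB15 -> emit 83 AB 15, reset; bytes_emitted=3
After char 4 ('Y'=24): chars_in_quartet=1 acc=0x18 bytes_emitted=3
After char 5 ('o'=40): chars_in_quartet=2 acc=0x628 bytes_emitted=3
After char 6 ('g'=32): chars_in_quartet=3 acc=0x18A20 bytes_emitted=3
After char 7 ('t'=45): chars_in_quartet=4 acc=0x62882D -> emit 62 88 2D, reset; bytes_emitted=6
After char 8 ('i'=34): chars_in_quartet=1 acc=0x22 bytes_emitted=6
After char 9 ('L'=11): chars_in_quartet=2 acc=0x88B bytes_emitted=6
After char 10 ('K'=10): chars_in_quartet=3 acc=0x222CA bytes_emitted=6
After char 11 ('5'=57): chars_in_quartet=4 acc=0x88B2B9 -> emit 88 B2 B9, reset; bytes_emitted=9
After char 12 ('n'=39): chars_in_quartet=1 acc=0x27 bytes_emitted=9
After char 13 ('A'=0): chars_in_quartet=2 acc=0x9C0 bytes_emitted=9
Padding '==': partial quartet acc=0x9C0 -> emit 9C; bytes_emitted=10

Answer: 83 AB 15 62 88 2D 88 B2 B9 9C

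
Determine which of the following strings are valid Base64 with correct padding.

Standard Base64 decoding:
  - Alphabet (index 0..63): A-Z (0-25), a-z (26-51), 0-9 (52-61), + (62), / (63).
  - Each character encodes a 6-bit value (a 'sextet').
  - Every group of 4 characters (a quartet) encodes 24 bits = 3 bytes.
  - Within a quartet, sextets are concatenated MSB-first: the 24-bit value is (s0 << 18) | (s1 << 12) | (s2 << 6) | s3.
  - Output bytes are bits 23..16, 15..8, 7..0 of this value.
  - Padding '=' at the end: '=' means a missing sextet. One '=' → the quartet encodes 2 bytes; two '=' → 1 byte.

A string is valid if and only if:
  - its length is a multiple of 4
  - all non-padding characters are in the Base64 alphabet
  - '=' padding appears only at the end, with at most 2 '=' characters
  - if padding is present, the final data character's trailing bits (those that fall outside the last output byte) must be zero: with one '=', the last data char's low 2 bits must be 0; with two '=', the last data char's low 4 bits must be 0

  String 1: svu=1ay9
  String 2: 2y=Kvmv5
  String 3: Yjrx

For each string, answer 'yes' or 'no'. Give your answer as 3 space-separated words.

String 1: 'svu=1ay9' → invalid (bad char(s): ['=']; '=' in middle)
String 2: '2y=Kvmv5' → invalid (bad char(s): ['=']; '=' in middle)
String 3: 'Yjrx' → valid

Answer: no no yes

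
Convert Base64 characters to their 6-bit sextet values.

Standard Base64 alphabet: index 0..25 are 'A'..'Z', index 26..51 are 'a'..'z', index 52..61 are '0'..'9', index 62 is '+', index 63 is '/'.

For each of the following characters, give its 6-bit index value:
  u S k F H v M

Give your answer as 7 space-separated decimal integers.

'u': a..z range, 26 + ord('u') − ord('a') = 46
'S': A..Z range, ord('S') − ord('A') = 18
'k': a..z range, 26 + ord('k') − ord('a') = 36
'F': A..Z range, ord('F') − ord('A') = 5
'H': A..Z range, ord('H') − ord('A') = 7
'v': a..z range, 26 + ord('v') − ord('a') = 47
'M': A..Z range, ord('M') − ord('A') = 12

Answer: 46 18 36 5 7 47 12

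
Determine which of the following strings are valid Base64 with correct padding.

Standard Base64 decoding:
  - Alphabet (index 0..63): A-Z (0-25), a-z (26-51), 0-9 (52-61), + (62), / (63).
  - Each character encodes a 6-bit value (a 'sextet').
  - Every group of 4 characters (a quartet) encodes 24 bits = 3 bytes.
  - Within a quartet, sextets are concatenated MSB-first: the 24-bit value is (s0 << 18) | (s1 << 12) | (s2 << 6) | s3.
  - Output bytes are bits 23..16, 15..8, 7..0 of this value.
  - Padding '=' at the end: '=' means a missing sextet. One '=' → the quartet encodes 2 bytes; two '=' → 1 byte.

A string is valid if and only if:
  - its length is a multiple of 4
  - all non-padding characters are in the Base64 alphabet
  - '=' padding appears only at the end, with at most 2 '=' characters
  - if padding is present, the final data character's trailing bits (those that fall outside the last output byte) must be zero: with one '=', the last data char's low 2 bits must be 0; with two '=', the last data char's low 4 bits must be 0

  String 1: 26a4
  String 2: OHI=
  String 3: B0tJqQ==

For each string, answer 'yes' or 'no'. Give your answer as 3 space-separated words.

Answer: yes yes yes

Derivation:
String 1: '26a4' → valid
String 2: 'OHI=' → valid
String 3: 'B0tJqQ==' → valid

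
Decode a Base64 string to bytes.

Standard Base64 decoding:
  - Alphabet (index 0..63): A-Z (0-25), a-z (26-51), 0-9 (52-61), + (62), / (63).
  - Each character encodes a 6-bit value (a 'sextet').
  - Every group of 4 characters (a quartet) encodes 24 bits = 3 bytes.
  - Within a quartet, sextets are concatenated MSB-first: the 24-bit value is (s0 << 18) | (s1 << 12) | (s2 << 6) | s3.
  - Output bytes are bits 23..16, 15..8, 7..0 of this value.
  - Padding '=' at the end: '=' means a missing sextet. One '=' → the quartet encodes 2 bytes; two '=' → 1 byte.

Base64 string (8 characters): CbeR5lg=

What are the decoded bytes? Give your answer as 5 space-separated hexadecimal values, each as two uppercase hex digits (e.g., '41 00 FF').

After char 0 ('C'=2): chars_in_quartet=1 acc=0x2 bytes_emitted=0
After char 1 ('b'=27): chars_in_quartet=2 acc=0x9B bytes_emitted=0
After char 2 ('e'=30): chars_in_quartet=3 acc=0x26DE bytes_emitted=0
After char 3 ('R'=17): chars_in_quartet=4 acc=0x9B791 -> emit 09 B7 91, reset; bytes_emitted=3
After char 4 ('5'=57): chars_in_quartet=1 acc=0x39 bytes_emitted=3
After char 5 ('l'=37): chars_in_quartet=2 acc=0xE65 bytes_emitted=3
After char 6 ('g'=32): chars_in_quartet=3 acc=0x39960 bytes_emitted=3
Padding '=': partial quartet acc=0x39960 -> emit E6 58; bytes_emitted=5

Answer: 09 B7 91 E6 58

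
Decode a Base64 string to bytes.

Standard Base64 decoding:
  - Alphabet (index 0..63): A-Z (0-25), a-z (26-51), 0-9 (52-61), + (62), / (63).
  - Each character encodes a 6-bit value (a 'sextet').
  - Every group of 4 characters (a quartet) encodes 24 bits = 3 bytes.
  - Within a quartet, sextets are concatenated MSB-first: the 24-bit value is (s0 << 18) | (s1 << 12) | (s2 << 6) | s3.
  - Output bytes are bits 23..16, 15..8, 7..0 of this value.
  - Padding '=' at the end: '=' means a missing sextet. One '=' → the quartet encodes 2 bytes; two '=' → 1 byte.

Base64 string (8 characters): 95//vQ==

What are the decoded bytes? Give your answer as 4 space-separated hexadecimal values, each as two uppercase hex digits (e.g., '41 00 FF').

Answer: F7 9F FF BD

Derivation:
After char 0 ('9'=61): chars_in_quartet=1 acc=0x3D bytes_emitted=0
After char 1 ('5'=57): chars_in_quartet=2 acc=0xF79 bytes_emitted=0
After char 2 ('/'=63): chars_in_quartet=3 acc=0x3DE7F bytes_emitted=0
After char 3 ('/'=63): chars_in_quartet=4 acc=0xF79FFF -> emit F7 9F FF, reset; bytes_emitted=3
After char 4 ('v'=47): chars_in_quartet=1 acc=0x2F bytes_emitted=3
After char 5 ('Q'=16): chars_in_quartet=2 acc=0xBD0 bytes_emitted=3
Padding '==': partial quartet acc=0xBD0 -> emit BD; bytes_emitted=4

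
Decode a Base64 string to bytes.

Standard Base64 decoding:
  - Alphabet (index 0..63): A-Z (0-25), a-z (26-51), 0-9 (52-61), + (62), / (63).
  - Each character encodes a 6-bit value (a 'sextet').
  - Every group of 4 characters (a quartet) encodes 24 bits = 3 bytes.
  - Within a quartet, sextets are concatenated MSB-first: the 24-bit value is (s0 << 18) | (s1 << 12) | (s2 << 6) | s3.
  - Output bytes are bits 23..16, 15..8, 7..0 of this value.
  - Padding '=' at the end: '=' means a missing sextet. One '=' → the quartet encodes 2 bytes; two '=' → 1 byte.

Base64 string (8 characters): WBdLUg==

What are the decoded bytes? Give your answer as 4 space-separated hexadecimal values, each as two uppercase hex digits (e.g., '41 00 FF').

After char 0 ('W'=22): chars_in_quartet=1 acc=0x16 bytes_emitted=0
After char 1 ('B'=1): chars_in_quartet=2 acc=0x581 bytes_emitted=0
After char 2 ('d'=29): chars_in_quartet=3 acc=0x1605D bytes_emitted=0
After char 3 ('L'=11): chars_in_quartet=4 acc=0x58174B -> emit 58 17 4B, reset; bytes_emitted=3
After char 4 ('U'=20): chars_in_quartet=1 acc=0x14 bytes_emitted=3
After char 5 ('g'=32): chars_in_quartet=2 acc=0x520 bytes_emitted=3
Padding '==': partial quartet acc=0x520 -> emit 52; bytes_emitted=4

Answer: 58 17 4B 52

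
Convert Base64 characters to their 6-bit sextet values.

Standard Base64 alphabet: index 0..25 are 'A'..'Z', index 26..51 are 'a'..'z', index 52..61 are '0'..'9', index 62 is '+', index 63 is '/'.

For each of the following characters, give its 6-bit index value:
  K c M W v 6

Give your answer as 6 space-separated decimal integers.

Answer: 10 28 12 22 47 58

Derivation:
'K': A..Z range, ord('K') − ord('A') = 10
'c': a..z range, 26 + ord('c') − ord('a') = 28
'M': A..Z range, ord('M') − ord('A') = 12
'W': A..Z range, ord('W') − ord('A') = 22
'v': a..z range, 26 + ord('v') − ord('a') = 47
'6': 0..9 range, 52 + ord('6') − ord('0') = 58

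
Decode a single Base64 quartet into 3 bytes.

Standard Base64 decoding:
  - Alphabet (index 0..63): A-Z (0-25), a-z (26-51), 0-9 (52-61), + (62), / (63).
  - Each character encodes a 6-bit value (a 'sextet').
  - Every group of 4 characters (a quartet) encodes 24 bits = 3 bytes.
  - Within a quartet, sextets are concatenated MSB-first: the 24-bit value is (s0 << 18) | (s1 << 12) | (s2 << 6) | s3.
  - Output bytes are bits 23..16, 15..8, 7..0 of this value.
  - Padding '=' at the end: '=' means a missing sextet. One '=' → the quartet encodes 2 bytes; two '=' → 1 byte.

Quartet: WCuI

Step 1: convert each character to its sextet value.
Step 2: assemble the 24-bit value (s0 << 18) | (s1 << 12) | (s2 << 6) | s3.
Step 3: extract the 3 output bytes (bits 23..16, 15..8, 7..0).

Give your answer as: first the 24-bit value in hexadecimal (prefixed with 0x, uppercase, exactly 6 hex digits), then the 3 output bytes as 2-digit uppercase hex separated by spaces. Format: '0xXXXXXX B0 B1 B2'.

Sextets: W=22, C=2, u=46, I=8
24-bit: (22<<18) | (2<<12) | (46<<6) | 8
      = 0x580000 | 0x002000 | 0x000B80 | 0x000008
      = 0x582B88
Bytes: (v>>16)&0xFF=58, (v>>8)&0xFF=2B, v&0xFF=88

Answer: 0x582B88 58 2B 88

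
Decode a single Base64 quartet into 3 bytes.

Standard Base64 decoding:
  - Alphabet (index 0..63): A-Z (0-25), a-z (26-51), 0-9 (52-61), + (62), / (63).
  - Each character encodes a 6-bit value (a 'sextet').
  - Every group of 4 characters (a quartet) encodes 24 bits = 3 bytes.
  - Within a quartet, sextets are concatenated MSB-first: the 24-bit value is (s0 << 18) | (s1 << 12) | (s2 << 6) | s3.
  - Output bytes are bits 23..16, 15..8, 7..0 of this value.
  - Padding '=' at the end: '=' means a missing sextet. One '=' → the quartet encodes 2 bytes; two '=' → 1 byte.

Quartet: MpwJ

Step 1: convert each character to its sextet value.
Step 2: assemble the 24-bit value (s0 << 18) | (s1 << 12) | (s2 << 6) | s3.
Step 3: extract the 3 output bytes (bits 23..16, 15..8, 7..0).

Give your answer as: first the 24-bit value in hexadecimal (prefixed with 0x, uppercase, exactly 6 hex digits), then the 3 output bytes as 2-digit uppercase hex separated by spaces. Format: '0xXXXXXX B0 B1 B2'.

Sextets: M=12, p=41, w=48, J=9
24-bit: (12<<18) | (41<<12) | (48<<6) | 9
      = 0x300000 | 0x029000 | 0x000C00 | 0x000009
      = 0x329C09
Bytes: (v>>16)&0xFF=32, (v>>8)&0xFF=9C, v&0xFF=09

Answer: 0x329C09 32 9C 09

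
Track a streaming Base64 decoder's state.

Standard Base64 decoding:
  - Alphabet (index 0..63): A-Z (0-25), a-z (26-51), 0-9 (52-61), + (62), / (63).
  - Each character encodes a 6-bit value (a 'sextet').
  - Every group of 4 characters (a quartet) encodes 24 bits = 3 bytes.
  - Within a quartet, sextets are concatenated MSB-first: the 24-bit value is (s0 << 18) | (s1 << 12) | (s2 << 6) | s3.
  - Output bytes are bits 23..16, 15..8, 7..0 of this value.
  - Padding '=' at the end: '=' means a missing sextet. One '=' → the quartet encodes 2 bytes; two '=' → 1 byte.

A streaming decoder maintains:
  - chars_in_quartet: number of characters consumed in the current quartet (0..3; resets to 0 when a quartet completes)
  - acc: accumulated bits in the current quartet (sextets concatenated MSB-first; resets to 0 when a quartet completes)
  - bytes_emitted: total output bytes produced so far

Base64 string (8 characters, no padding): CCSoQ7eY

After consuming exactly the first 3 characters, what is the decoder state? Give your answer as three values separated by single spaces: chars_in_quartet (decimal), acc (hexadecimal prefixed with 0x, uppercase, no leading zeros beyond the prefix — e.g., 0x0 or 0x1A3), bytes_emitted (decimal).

Answer: 3 0x2092 0

Derivation:
After char 0 ('C'=2): chars_in_quartet=1 acc=0x2 bytes_emitted=0
After char 1 ('C'=2): chars_in_quartet=2 acc=0x82 bytes_emitted=0
After char 2 ('S'=18): chars_in_quartet=3 acc=0x2092 bytes_emitted=0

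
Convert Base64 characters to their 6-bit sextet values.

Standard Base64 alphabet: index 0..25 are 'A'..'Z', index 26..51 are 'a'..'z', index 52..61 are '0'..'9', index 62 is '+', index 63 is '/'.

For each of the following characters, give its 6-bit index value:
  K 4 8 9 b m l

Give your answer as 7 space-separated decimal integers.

Answer: 10 56 60 61 27 38 37

Derivation:
'K': A..Z range, ord('K') − ord('A') = 10
'4': 0..9 range, 52 + ord('4') − ord('0') = 56
'8': 0..9 range, 52 + ord('8') − ord('0') = 60
'9': 0..9 range, 52 + ord('9') − ord('0') = 61
'b': a..z range, 26 + ord('b') − ord('a') = 27
'm': a..z range, 26 + ord('m') − ord('a') = 38
'l': a..z range, 26 + ord('l') − ord('a') = 37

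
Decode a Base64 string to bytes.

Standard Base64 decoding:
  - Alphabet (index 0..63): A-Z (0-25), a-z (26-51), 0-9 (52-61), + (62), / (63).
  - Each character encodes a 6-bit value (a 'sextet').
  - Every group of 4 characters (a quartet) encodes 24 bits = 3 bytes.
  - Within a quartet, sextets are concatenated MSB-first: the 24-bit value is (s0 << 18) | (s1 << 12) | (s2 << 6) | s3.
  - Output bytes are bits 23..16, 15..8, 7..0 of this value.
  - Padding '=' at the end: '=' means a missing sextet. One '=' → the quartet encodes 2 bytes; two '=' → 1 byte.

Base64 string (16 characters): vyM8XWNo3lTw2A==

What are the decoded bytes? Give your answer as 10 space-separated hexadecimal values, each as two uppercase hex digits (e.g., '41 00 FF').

Answer: BF 23 3C 5D 63 68 DE 54 F0 D8

Derivation:
After char 0 ('v'=47): chars_in_quartet=1 acc=0x2F bytes_emitted=0
After char 1 ('y'=50): chars_in_quartet=2 acc=0xBF2 bytes_emitted=0
After char 2 ('M'=12): chars_in_quartet=3 acc=0x2FC8C bytes_emitted=0
After char 3 ('8'=60): chars_in_quartet=4 acc=0xBF233C -> emit BF 23 3C, reset; bytes_emitted=3
After char 4 ('X'=23): chars_in_quartet=1 acc=0x17 bytes_emitted=3
After char 5 ('W'=22): chars_in_quartet=2 acc=0x5D6 bytes_emitted=3
After char 6 ('N'=13): chars_in_quartet=3 acc=0x1758D bytes_emitted=3
After char 7 ('o'=40): chars_in_quartet=4 acc=0x5D6368 -> emit 5D 63 68, reset; bytes_emitted=6
After char 8 ('3'=55): chars_in_quartet=1 acc=0x37 bytes_emitted=6
After char 9 ('l'=37): chars_in_quartet=2 acc=0xDE5 bytes_emitted=6
After char 10 ('T'=19): chars_in_quartet=3 acc=0x37953 bytes_emitted=6
After char 11 ('w'=48): chars_in_quartet=4 acc=0xDE54F0 -> emit DE 54 F0, reset; bytes_emitted=9
After char 12 ('2'=54): chars_in_quartet=1 acc=0x36 bytes_emitted=9
After char 13 ('A'=0): chars_in_quartet=2 acc=0xD80 bytes_emitted=9
Padding '==': partial quartet acc=0xD80 -> emit D8; bytes_emitted=10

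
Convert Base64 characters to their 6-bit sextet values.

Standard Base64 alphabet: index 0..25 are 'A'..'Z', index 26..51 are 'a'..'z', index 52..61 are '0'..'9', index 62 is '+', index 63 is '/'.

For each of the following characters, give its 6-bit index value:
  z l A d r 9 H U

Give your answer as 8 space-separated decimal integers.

Answer: 51 37 0 29 43 61 7 20

Derivation:
'z': a..z range, 26 + ord('z') − ord('a') = 51
'l': a..z range, 26 + ord('l') − ord('a') = 37
'A': A..Z range, ord('A') − ord('A') = 0
'd': a..z range, 26 + ord('d') − ord('a') = 29
'r': a..z range, 26 + ord('r') − ord('a') = 43
'9': 0..9 range, 52 + ord('9') − ord('0') = 61
'H': A..Z range, ord('H') − ord('A') = 7
'U': A..Z range, ord('U') − ord('A') = 20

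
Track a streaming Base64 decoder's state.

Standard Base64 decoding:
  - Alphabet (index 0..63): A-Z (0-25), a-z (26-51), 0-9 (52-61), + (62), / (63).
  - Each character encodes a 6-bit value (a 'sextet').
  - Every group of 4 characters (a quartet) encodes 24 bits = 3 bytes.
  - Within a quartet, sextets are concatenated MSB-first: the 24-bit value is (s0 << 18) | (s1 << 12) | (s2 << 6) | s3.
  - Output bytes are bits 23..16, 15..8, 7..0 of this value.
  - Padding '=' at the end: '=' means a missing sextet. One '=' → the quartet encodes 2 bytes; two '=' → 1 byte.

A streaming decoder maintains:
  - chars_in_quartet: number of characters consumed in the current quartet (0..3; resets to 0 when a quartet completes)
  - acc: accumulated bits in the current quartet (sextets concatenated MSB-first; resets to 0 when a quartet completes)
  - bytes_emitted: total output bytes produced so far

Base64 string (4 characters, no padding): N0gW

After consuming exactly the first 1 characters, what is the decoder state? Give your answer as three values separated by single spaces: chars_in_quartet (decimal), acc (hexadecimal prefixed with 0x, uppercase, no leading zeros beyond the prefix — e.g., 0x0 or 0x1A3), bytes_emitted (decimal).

After char 0 ('N'=13): chars_in_quartet=1 acc=0xD bytes_emitted=0

Answer: 1 0xD 0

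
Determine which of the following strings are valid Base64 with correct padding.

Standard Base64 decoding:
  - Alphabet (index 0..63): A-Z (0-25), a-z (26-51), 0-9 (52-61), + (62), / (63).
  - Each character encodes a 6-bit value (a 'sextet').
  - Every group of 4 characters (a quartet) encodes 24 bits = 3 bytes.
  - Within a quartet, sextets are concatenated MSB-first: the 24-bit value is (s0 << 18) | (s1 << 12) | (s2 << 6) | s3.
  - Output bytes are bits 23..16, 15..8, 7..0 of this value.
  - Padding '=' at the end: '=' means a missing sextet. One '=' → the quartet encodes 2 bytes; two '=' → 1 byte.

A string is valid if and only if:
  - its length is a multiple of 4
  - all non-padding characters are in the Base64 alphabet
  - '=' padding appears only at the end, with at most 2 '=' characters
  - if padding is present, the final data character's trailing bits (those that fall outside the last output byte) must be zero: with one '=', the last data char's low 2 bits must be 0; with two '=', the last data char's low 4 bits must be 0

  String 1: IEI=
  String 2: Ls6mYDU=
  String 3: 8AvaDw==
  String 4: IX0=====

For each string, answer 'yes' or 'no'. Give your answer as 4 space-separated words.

Answer: yes yes yes no

Derivation:
String 1: 'IEI=' → valid
String 2: 'Ls6mYDU=' → valid
String 3: '8AvaDw==' → valid
String 4: 'IX0=====' → invalid (5 pad chars (max 2))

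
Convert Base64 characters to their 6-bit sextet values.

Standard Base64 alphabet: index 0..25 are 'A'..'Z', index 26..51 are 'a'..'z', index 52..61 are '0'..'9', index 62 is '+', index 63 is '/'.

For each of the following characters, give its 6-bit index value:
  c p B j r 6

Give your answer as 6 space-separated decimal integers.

Answer: 28 41 1 35 43 58

Derivation:
'c': a..z range, 26 + ord('c') − ord('a') = 28
'p': a..z range, 26 + ord('p') − ord('a') = 41
'B': A..Z range, ord('B') − ord('A') = 1
'j': a..z range, 26 + ord('j') − ord('a') = 35
'r': a..z range, 26 + ord('r') − ord('a') = 43
'6': 0..9 range, 52 + ord('6') − ord('0') = 58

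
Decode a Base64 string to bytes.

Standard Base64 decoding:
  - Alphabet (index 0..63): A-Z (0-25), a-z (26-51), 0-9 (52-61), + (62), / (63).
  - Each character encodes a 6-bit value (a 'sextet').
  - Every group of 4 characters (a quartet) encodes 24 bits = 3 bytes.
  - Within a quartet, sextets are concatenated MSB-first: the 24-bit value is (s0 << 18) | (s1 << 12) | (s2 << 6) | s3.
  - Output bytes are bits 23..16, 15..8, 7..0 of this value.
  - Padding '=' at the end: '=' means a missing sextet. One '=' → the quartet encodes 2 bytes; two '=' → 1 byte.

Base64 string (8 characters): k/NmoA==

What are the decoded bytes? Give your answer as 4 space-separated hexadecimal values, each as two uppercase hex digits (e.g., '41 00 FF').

Answer: 93 F3 66 A0

Derivation:
After char 0 ('k'=36): chars_in_quartet=1 acc=0x24 bytes_emitted=0
After char 1 ('/'=63): chars_in_quartet=2 acc=0x93F bytes_emitted=0
After char 2 ('N'=13): chars_in_quartet=3 acc=0x24FCD bytes_emitted=0
After char 3 ('m'=38): chars_in_quartet=4 acc=0x93F366 -> emit 93 F3 66, reset; bytes_emitted=3
After char 4 ('o'=40): chars_in_quartet=1 acc=0x28 bytes_emitted=3
After char 5 ('A'=0): chars_in_quartet=2 acc=0xA00 bytes_emitted=3
Padding '==': partial quartet acc=0xA00 -> emit A0; bytes_emitted=4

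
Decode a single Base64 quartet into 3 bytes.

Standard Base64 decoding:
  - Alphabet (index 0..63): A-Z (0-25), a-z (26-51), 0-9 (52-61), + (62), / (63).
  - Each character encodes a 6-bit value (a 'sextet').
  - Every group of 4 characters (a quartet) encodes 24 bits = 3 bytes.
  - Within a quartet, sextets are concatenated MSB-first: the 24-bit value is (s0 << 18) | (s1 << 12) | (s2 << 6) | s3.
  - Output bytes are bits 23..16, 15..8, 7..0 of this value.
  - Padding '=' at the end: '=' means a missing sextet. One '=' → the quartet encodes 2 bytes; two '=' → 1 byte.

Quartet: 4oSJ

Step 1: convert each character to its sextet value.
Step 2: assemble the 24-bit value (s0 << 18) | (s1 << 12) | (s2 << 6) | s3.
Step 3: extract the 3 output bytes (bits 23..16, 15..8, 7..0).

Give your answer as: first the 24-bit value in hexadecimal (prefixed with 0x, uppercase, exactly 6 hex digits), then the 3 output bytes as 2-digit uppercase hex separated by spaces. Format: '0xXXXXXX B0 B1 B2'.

Answer: 0xE28489 E2 84 89

Derivation:
Sextets: 4=56, o=40, S=18, J=9
24-bit: (56<<18) | (40<<12) | (18<<6) | 9
      = 0xE00000 | 0x028000 | 0x000480 | 0x000009
      = 0xE28489
Bytes: (v>>16)&0xFF=E2, (v>>8)&0xFF=84, v&0xFF=89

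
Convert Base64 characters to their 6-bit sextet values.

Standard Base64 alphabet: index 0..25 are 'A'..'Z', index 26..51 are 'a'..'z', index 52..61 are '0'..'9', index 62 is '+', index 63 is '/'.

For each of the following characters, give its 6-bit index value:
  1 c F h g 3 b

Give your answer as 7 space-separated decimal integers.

'1': 0..9 range, 52 + ord('1') − ord('0') = 53
'c': a..z range, 26 + ord('c') − ord('a') = 28
'F': A..Z range, ord('F') − ord('A') = 5
'h': a..z range, 26 + ord('h') − ord('a') = 33
'g': a..z range, 26 + ord('g') − ord('a') = 32
'3': 0..9 range, 52 + ord('3') − ord('0') = 55
'b': a..z range, 26 + ord('b') − ord('a') = 27

Answer: 53 28 5 33 32 55 27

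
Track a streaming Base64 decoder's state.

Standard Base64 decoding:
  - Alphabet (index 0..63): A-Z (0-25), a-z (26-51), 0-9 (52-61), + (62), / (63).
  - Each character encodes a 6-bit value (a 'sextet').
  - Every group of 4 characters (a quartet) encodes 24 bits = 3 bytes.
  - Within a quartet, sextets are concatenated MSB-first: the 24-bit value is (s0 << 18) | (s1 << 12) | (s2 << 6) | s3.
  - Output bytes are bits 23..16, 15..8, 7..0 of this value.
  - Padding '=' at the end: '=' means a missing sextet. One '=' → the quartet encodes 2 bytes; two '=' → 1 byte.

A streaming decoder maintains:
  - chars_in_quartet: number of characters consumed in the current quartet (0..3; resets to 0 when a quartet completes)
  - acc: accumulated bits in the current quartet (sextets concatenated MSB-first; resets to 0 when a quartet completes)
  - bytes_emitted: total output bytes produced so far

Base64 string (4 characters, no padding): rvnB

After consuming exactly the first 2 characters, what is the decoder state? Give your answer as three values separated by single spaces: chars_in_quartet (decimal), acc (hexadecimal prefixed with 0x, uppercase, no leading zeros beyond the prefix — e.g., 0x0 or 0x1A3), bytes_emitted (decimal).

After char 0 ('r'=43): chars_in_quartet=1 acc=0x2B bytes_emitted=0
After char 1 ('v'=47): chars_in_quartet=2 acc=0xAEF bytes_emitted=0

Answer: 2 0xAEF 0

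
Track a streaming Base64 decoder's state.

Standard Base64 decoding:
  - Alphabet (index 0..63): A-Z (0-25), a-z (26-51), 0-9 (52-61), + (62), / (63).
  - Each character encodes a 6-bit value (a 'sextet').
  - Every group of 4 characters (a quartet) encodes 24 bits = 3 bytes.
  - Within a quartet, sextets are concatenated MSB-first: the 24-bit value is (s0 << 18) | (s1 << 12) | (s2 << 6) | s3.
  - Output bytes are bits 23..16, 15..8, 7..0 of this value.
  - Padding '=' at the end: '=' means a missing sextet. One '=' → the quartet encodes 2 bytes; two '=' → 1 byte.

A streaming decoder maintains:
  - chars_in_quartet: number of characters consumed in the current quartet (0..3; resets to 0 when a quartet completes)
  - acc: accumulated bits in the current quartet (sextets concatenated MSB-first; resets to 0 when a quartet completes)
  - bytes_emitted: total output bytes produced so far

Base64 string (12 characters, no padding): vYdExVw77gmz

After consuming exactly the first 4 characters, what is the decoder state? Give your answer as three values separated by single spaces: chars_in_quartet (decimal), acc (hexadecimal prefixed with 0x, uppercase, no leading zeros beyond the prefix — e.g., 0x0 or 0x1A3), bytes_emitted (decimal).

After char 0 ('v'=47): chars_in_quartet=1 acc=0x2F bytes_emitted=0
After char 1 ('Y'=24): chars_in_quartet=2 acc=0xBD8 bytes_emitted=0
After char 2 ('d'=29): chars_in_quartet=3 acc=0x2F61D bytes_emitted=0
After char 3 ('E'=4): chars_in_quartet=4 acc=0xBD8744 -> emit BD 87 44, reset; bytes_emitted=3

Answer: 0 0x0 3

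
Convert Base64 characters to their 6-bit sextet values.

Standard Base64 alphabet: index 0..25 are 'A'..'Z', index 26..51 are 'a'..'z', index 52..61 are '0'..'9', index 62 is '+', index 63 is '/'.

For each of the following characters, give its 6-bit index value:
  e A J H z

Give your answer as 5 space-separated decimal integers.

'e': a..z range, 26 + ord('e') − ord('a') = 30
'A': A..Z range, ord('A') − ord('A') = 0
'J': A..Z range, ord('J') − ord('A') = 9
'H': A..Z range, ord('H') − ord('A') = 7
'z': a..z range, 26 + ord('z') − ord('a') = 51

Answer: 30 0 9 7 51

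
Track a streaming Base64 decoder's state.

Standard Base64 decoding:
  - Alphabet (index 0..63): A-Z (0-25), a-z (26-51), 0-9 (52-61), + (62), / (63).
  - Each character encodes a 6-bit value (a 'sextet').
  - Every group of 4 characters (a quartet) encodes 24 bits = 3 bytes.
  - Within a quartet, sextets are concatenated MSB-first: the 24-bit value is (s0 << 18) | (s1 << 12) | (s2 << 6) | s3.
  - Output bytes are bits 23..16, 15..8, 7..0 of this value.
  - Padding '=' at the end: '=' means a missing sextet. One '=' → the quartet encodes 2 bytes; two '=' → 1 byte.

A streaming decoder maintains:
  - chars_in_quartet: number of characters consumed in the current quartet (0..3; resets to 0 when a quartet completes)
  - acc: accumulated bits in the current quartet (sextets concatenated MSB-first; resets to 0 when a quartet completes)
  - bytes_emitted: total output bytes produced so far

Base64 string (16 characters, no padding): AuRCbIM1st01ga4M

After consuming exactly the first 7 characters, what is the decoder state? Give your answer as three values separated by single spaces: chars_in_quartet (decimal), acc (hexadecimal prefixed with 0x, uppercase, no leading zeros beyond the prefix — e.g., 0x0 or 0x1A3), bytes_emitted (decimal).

Answer: 3 0x1B20C 3

Derivation:
After char 0 ('A'=0): chars_in_quartet=1 acc=0x0 bytes_emitted=0
After char 1 ('u'=46): chars_in_quartet=2 acc=0x2E bytes_emitted=0
After char 2 ('R'=17): chars_in_quartet=3 acc=0xB91 bytes_emitted=0
After char 3 ('C'=2): chars_in_quartet=4 acc=0x2E442 -> emit 02 E4 42, reset; bytes_emitted=3
After char 4 ('b'=27): chars_in_quartet=1 acc=0x1B bytes_emitted=3
After char 5 ('I'=8): chars_in_quartet=2 acc=0x6C8 bytes_emitted=3
After char 6 ('M'=12): chars_in_quartet=3 acc=0x1B20C bytes_emitted=3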